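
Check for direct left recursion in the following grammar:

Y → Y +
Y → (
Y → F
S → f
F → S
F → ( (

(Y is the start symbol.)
Yes, Y is left-recursive

Direct left recursion occurs when N → N α for some non-terminal N (the right-hand side begins with the left-hand side itself).

Y → Y +: LEFT RECURSIVE (starts with Y)
Y → (: starts with '('
Y → F: starts with F
S → f: starts with f
F → S: starts with S
F → ( (: starts with '('

The grammar has direct left recursion on: Y.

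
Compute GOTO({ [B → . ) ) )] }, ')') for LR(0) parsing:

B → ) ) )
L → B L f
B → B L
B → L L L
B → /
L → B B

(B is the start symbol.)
{ [B → ) . ) )] }

GOTO(I, ')') = CLOSURE({ [A → αX.β] : [A → α.Xβ] ∈ I, X = ')' })

Items with dot before ')', with the dot advanced:
  [B → . ) ) )] → [B → ) . ) )]
Closure adds nothing (no advanced item has the dot before a non-terminal).

GOTO = { [B → ) . ) )] }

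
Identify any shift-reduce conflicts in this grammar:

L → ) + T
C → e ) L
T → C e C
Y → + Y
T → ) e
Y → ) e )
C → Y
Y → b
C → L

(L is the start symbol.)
Yes — I21: [T → ) e .] vs [Y → ) e . )]

A shift-reduce conflict occurs when an LR(0) state has both:
  - a complete (reduce) item [A → α .] (dot at the end), and
  - a shift item [B → β . c γ] (dot before a terminal).

Augment with L' → L and build the canonical LR(0) collection (I0 = CLOSURE({[L' → . L]}), then GOTO on every symbol after a dot until no new states appear). It has 22 states:
  I0: { [L → . ) + T], [L' → . L] }  — shift
  I1: { [L → ) . + T] }  — shift
  I2: { [L' → L .] }  — accept
  I3: { [C → . L], [C → . Y], [C → . e ) L], [L → ) + . T], [L → . ) + T], [T → . ) e], [T → . C e C], [Y → . ) e )], [Y → . + Y], [Y → . b] }  — shift
  I4: { [L → ) . + T], [T → ) . e], [Y → ) . e )] }  — shift
  I5: { [Y → + . Y], [Y → . ) e )], [Y → . + Y], [Y → . b] }  — shift
  I6: { [T → C . e C] }  — shift
  I7: { [C → L .] }  — reduce
  I8: { [L → ) + T .] }  — reduce
  I9: { [C → Y .] }  — reduce
  I10: { [Y → b .] }  — reduce
  I11: { [C → e . ) L] }  — shift
  I12: { [C → e ) . L], [L → . ) + T] }  — shift
  I13: { [C → e ) L .] }  — reduce
  I14: { [C → . L], [C → . Y], [C → . e ) L], [L → . ) + T], [T → C e . C], [Y → . ) e )], [Y → . + Y], [Y → . b] }  — shift
  I15: { [L → ) . + T], [Y → ) . e )] }  — shift
  I16: { [T → C e C .] }  — reduce
  I17: { [Y → ) e . )] }  — shift
  I18: { [Y → ) e ) .] }  — reduce
  I19: { [Y → ) . e )] }  — shift
  I20: { [Y → + Y .] }  — reduce
  I21: { [T → ) e .], [Y → ) e . )] }  — shift, reduce

I21 contains reduce item [T → ) e .] and shift item [Y → ) e . )] — shift-reduce conflict.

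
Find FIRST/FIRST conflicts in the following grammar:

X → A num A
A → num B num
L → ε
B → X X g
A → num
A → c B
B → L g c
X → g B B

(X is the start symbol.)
A FIRST/FIRST conflict occurs when two productions N → α and N → β for the same non-terminal have FIRST(α) ∩ FIRST(β) ≠ ∅ (with ε ∈ FIRST of a nullable right-hand side, so two nullable alternatives also conflict).

FIRST sets of the non-terminals at (or reachable through a nullable prefix from) the front of some alternative:
  FIRST(A) = { 'c', 'num' }
  FIRST(X) = { 'c', 'g', 'num' }
  FIRST(L) = { ε }

Productions for X:
  X → A num A: FIRST = { 'c', 'num' }
  X → g B B: FIRST = { 'g' }
Productions for A:
  A → num B num: FIRST = { 'num' }
  A → num: FIRST = { 'num' }
  A → c B: FIRST = { 'c' }
Productions for B:
  B → X X g: FIRST = { 'c', 'g', 'num' }
  B → L g c: FIRST = { 'g' }
L has only one production, so no FIRST/FIRST conflict is possible there.

Conflict for A: A → num B num and A → num
  Overlap: { 'num' }
Conflict for B: B → X X g and B → L g c
  Overlap: { 'g' }

Answer: Yes. A → num B num / A → num on { 'num' }; B → X X g / B → L g c on { 'g' }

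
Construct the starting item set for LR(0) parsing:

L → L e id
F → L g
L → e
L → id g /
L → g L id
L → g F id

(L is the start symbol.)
{ [L → . L e id], [L → . e], [L → . g F id], [L → . g L id], [L → . id g /], [L' → . L] }

First, augment the grammar with L' → L
I₀ = CLOSURE({ [L' → . L] }):
  [L' → . L] has the dot before L: add [L → . L e id], [L → . e], [L → . id g /], [L → . g L id], [L → . g F id]
No further items can be added.

I₀ = { [L → . L e id], [L → . e], [L → . g F id], [L → . g L id], [L → . id g /], [L' → . L] }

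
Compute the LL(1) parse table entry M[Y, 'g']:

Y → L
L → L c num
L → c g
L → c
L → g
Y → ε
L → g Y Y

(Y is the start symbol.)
To find M[Y, 'g'], we find productions for Y where 'g' is in the predict set (PREDICT(N → α) = (FIRST(α) \ {ε}) ∪ (FOLLOW(N) if α ⇒* ε)).

Relevant sets:
  FIRST(L) = { 'c', 'g' }
  FOLLOW(Y) = { $, 'c', 'g' }

Y → L: PREDICT = { 'c', 'g' }
  'g' is in predict set, so this production goes in M[Y, 'g']
Y → ε: PREDICT = { $, 'c', 'g' }
  'g' is in predict set, so this production goes in M[Y, 'g']

M[Y, 'g'] = Y → L, Y → ε  (a multiply-defined cell — the grammar is not LL(1))

Answer: Y → L, Y → ε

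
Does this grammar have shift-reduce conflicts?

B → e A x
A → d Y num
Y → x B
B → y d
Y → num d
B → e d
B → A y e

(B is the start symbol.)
Yes — I8: [B → e d .] vs [Y → . num d]

A shift-reduce conflict occurs when an LR(0) state has both:
  - a complete (reduce) item [A → α .] (dot at the end), and
  - a shift item [B → β . c γ] (dot before a terminal).

Augment with B' → B and build the canonical LR(0) collection (I0 = CLOSURE({[B' → . B]}), then GOTO on every symbol after a dot until no new states appear). It has 18 states:
  I0: { [A → . d Y num], [B → . A y e], [B → . e A x], [B → . e d], [B → . y d], [B' → . B] }  — shift
  I1: { [B → A . y e] }  — shift
  I2: { [B' → B .] }  — accept
  I3: { [A → d . Y num], [Y → . num d], [Y → . x B] }  — shift
  I4: { [A → . d Y num], [B → e . A x], [B → e . d] }  — shift
  I5: { [B → y . d] }  — shift
  I6: { [B → y d .] }  — reduce
  I7: { [B → e A . x] }  — shift
  I8: { [A → d . Y num], [B → e d .], [Y → . num d], [Y → . x B] }  — shift, reduce
  I9: { [A → d Y . num] }  — shift
  I10: { [Y → num . d] }  — shift
  I11: { [A → . d Y num], [B → . A y e], [B → . e A x], [B → . e d], [B → . y d], [Y → x . B] }  — shift
  I12: { [Y → x B .] }  — reduce
  I13: { [Y → num d .] }  — reduce
  I14: { [A → d Y num .] }  — reduce
  I15: { [B → e A x .] }  — reduce
  I16: { [B → A y . e] }  — shift
  I17: { [B → A y e .] }  — reduce

I8 contains reduce item [B → e d .] and shift items [Y → . num d], [Y → . x B] — shift-reduce conflict.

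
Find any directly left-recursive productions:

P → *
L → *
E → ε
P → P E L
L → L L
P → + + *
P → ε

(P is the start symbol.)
P → *: starts with '*'
L → *: starts with '*'
E → ε: starts with ε
P → P E L: LEFT RECURSIVE (starts with P)
L → L L: LEFT RECURSIVE (starts with L)
P → + + *: starts with '+'
P → ε: starts with ε

The grammar has direct left recursion on: P, L.

Answer: Yes, P, L are left-recursive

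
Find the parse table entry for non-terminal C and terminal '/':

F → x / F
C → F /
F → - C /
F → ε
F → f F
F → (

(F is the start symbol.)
C → F /

To find M[C, '/'], we find productions for C where '/' is in the predict set (PREDICT(N → α) = (FIRST(α) \ {ε}) ∪ (FOLLOW(N) if α ⇒* ε)).

Relevant sets:
  FIRST(F) = { '(', '-', 'f', 'x', ε }

C → F /: PREDICT = { '(', '-', '/', 'f', 'x' }
  '/' is in predict set, so this production goes in M[C, '/']

M[C, '/'] = C → F /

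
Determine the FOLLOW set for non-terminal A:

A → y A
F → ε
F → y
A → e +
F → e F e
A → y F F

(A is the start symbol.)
{ $ }

A is the start symbol, so $ ∈ FOLLOW(A).
In A → y A: A is at the end; this adds FOLLOW(A) to itself — nothing new

Taking the union: FOLLOW(A) = { $ }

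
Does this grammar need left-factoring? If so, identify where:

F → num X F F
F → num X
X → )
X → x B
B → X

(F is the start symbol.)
Yes, F has productions with common prefix 'num X'

Left-factoring is needed when two productions for the same non-terminal
share a common prefix on the right-hand side.

Productions for F:
  F → num X F F
  F → num X
Productions for X:
  X → )
  X → x B

Found common prefix 'num X' in productions for F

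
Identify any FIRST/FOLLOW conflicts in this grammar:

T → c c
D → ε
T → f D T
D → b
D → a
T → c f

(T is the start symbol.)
No FIRST/FOLLOW conflicts.

A FIRST/FOLLOW conflict occurs when a non-terminal N has a nullable alternative N → β (β ⇒* ε) and another alternative N → α with FIRST(α) ∩ FOLLOW(N) ≠ ∅: on such a lookahead the parser cannot decide between expanding α and letting N vanish via β.

Nullable non-terminals: D.

D: nullable alternative(s) D → ε; FOLLOW(D) = { 'c', 'f' }
  D → ε: FIRST \ {ε} = { } — this is the only nullable alternative, skip
  D → b: FIRST \ {ε} = { 'b' } — disjoint from FOLLOW(D)
  D → a: FIRST \ {ε} = { 'a' } — disjoint from FOLLOW(D)

T has no nullable alternative, so no FIRST/FOLLOW check is needed there.

No FIRST/FOLLOW conflicts found.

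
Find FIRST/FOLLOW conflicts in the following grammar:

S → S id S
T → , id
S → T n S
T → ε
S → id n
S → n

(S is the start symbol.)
No FIRST/FOLLOW conflicts.

Nullable non-terminals: T.

T: nullable alternative(s) T → ε; FOLLOW(T) = { 'n' }
  T → , id: FIRST \ {ε} = { ',' } — disjoint from FOLLOW(T)
  T → ε: FIRST \ {ε} = { } — this is the only nullable alternative, skip

S has no nullable alternative, so no FIRST/FOLLOW check is needed there.

No FIRST/FOLLOW conflicts found.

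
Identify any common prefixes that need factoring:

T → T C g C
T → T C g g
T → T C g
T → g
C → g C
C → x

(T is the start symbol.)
Left-factoring is needed when two productions for the same non-terminal
share a common prefix on the right-hand side.

Productions for T:
  T → T C g C
  T → T C g g
  T → T C g
  T → g
Productions for C:
  C → g C
  C → x

Found common prefix 'T C g' in productions for T

Answer: Yes, T has productions with common prefix 'T C g'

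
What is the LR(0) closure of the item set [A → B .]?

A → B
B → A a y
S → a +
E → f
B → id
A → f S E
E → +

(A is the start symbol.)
Start with: [A → B .]
The dot is at the end, so nothing is added.

CLOSURE = { [A → B .] }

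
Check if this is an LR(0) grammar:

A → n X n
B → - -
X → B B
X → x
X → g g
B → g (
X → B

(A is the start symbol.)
No. Shift-reduce conflict between [X → B .] and [B → . - -]

Augment with A' → A and build the canonical LR(0) collection (I0 = CLOSURE({[A' → . A]}), then GOTO on every symbol after a dot until no new states appear). It has 14 states:
  I0: { [A → . n X n], [A' → . A] }  — shift
  I1: { [A' → A .] }  — accept
  I2: { [A → n . X n], [B → . - -], [B → . g (], [X → . B B], [X → . B], [X → . g g], [X → . x] }  — shift
  I3: { [B → - . -] }  — shift
  I4: { [B → . - -], [B → . g (], [X → B . B], [X → B .] }  — shift, reduce
  I5: { [A → n X . n] }  — shift
  I6: { [B → g . (], [X → g . g] }  — shift
  I7: { [X → x .] }  — reduce
  I8: { [B → g ( .] }  — reduce
  I9: { [X → g g .] }  — reduce
  I10: { [A → n X n .] }  — reduce
  I11: { [X → B B .] }  — reduce
  I12: { [B → g . (] }  — shift
  I13: { [B → - - .] }  — reduce

Conflict in state I4:
  Shift-reduce conflict between [X → B .] and [B → . - -]
So the grammar is NOT LR(0).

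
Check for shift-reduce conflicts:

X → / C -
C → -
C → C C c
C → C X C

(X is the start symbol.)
A shift-reduce conflict occurs when an LR(0) state has both:
  - a complete (reduce) item [A → α .] (dot at the end), and
  - a shift item [B → β . c γ] (dot before a terminal).

Augment with X' → X and build the canonical LR(0) collection (I0 = CLOSURE({[X' → . X]}), then GOTO on every symbol after a dot until no new states appear). It has 10 states:
  I0: { [X → . / C -], [X' → . X] }  — shift
  I1: { [C → . -], [C → . C C c], [C → . C X C], [X → / . C -] }  — shift
  I2: { [X' → X .] }  — accept
  I3: { [C → - .] }  — reduce
  I4: { [C → . -], [C → . C C c], [C → . C X C], [C → C . C c], [C → C . X C], [X → . / C -], [X → / C . -] }  — shift
  I5: { [C → - .], [X → / C - .] }  — 2 reduces
  I6: { [C → . -], [C → . C C c], [C → . C X C], [C → C . C c], [C → C . X C], [C → C C . c], [X → . / C -] }  — shift
  I7: { [C → . -], [C → . C C c], [C → . C X C], [C → C X . C] }  — shift
  I8: { [C → . -], [C → . C C c], [C → . C X C], [C → C . C c], [C → C . X C], [C → C X C .], [X → . / C -] }  — shift, reduce
  I9: { [C → C C c .] }  — reduce

I8 contains reduce item [C → C X C .] and shift items [C → . -], [X → . / C -] — shift-reduce conflict.

Answer: Yes — I8: [C → C X C .] vs [C → . -]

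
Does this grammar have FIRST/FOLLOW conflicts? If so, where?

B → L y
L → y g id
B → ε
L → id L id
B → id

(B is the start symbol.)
A FIRST/FOLLOW conflict occurs when a non-terminal N has a nullable alternative N → β (β ⇒* ε) and another alternative N → α with FIRST(α) ∩ FOLLOW(N) ≠ ∅: on such a lookahead the parser cannot decide between expanding α and letting N vanish via β.

Nullable non-terminals: B.
FIRST sets used below: FIRST(L) = { 'id', 'y' }

B: nullable alternative(s) B → ε; FOLLOW(B) = { $ }
  B → L y: FIRST \ {ε} = { 'id', 'y' } — disjoint from FOLLOW(B)
  B → ε: FIRST \ {ε} = { } — this is the only nullable alternative, skip
  B → id: FIRST \ {ε} = { 'id' } — disjoint from FOLLOW(B)

L has no nullable alternative, so no FIRST/FOLLOW check is needed there.

No FIRST/FOLLOW conflicts found.

Answer: No FIRST/FOLLOW conflicts.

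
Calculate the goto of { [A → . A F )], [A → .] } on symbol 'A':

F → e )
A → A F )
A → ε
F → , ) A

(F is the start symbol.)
{ [A → A . F )], [F → . , ) A], [F → . e )] }

GOTO(I, 'A') = CLOSURE({ [A → αX.β] : [A → α.Xβ] ∈ I, X = 'A' })

Items with dot before 'A', with the dot advanced:
  [A → . A F )] → [A → A . F )]
Closure of the advanced items:
  [A → A . F )] has the dot before F: add [F → . e )], [F → . , ) A]

GOTO = { [A → A . F )], [F → . , ) A], [F → . e )] }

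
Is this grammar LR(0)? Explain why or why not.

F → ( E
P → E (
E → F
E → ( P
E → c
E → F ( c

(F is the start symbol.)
No. Shift-reduce conflict between [E → F .] and [E → F . ( c]

A grammar is LR(0) if no state in the canonical LR(0) collection has:
  - both a shift item (dot before a terminal) and a complete item (shift-reduce conflict), or
  - two or more complete items (reduce-reduce conflict; the accept item [F' → F .] counts as a complete item here).

Augment with F' → F and build the canonical LR(0) collection (I0 = CLOSURE({[F' → . F]}), then GOTO on every symbol after a dot until no new states appear). It has 12 states:
  I0: { [F → . ( E], [F' → . F] }  — shift
  I1: { [E → . ( P], [E → . F ( c], [E → . F], [E → . c], [F → ( . E], [F → . ( E] }  — shift
  I2: { [F' → F .] }  — accept
  I3: { [E → ( . P], [E → . ( P], [E → . F ( c], [E → . F], [E → . c], [F → ( . E], [F → . ( E], [P → . E (] }  — shift
  I4: { [F → ( E .] }  — reduce
  I5: { [E → F . ( c], [E → F .] }  — shift, reduce
  I6: { [E → c .] }  — reduce
  I7: { [E → F ( . c] }  — shift
  I8: { [E → F ( c .] }  — reduce
  I9: { [F → ( E .], [P → E . (] }  — shift, reduce
  I10: { [E → ( P .] }  — reduce
  I11: { [P → E ( .] }  — reduce

Conflict in state I5:
  Shift-reduce conflict between [E → F .] and [E → F . ( c]
So the grammar is NOT LR(0).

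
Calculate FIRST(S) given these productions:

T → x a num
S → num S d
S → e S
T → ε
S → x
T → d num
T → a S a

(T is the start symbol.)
To compute FIRST(S), examine every production with S on the left-hand side, reading each right-hand side left to right until a non-nullable symbol is reached.

From S → num S d:
  - num is a terminal: add 'num' and stop
From S → e S:
  - e is a terminal: add 'e' and stop
From S → x:
  - x is a terminal: add 'x' and stop

Collecting: FIRST(S) = { 'e', 'num', 'x' }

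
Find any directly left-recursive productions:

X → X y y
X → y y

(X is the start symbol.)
Yes, X is left-recursive

Direct left recursion occurs when N → N α for some non-terminal N (the right-hand side begins with the left-hand side itself).

X → X y y: LEFT RECURSIVE (starts with X)
X → y y: starts with y

The grammar has direct left recursion on: X.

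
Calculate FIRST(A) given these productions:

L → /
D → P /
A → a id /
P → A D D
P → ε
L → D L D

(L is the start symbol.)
From A → a id /:
  - a is a terminal: add 'a' and stop

Collecting: FIRST(A) = { 'a' }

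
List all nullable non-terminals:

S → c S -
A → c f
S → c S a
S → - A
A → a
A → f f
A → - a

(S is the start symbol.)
None

There are no ε-productions, so no non-terminal can derive ε.
No non-terminals are nullable.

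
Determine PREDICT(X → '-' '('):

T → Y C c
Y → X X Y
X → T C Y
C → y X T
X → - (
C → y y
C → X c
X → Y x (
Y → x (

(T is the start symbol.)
PREDICT(X → '-' '(') = (FIRST(RHS) \ {ε}) ∪ (FOLLOW(X) if ε ∈ FIRST(RHS), i.e. RHS ⇒* ε)
FIRST('-' '(') = { '-' }
ε ∉ FIRST('-' '('), so FOLLOW(X) is not added.
PREDICT(X → '-' '(') = { '-' }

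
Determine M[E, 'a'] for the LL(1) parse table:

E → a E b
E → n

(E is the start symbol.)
E → a E b

To find M[E, 'a'], we find productions for E where 'a' is in the predict set (PREDICT(N → α) = (FIRST(α) \ {ε}) ∪ (FOLLOW(N) if α ⇒* ε)).

E → a E b: PREDICT = { 'a' }
  'a' is in predict set, so this production goes in M[E, 'a']
E → n: PREDICT = { 'n' }

M[E, 'a'] = E → a E b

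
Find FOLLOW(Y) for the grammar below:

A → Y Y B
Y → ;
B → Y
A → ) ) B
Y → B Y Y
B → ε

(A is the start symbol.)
{ $, ';' }

To compute FOLLOW(Y), find every occurrence of Y on a right-hand side N → α Y β: add FIRST(β) \ {ε}, and if β is empty or nullable also add FOLLOW(N). Iterate to a fixed point.

In A → Y Y B: Y is followed by Y B, add FIRST(Y B) \ {ε} = { ';' }
In A → Y Y B: Y is followed by B, add FIRST(B) \ {ε} = { ';' }
  B is nullable, so also add FOLLOW(A)
In B → Y: Y is at the end, add FOLLOW(B)
In Y → B Y Y: Y is followed by Y, add FIRST(Y) \ {ε} = { ';' }
In Y → B Y Y: Y is at the end; this adds FOLLOW(Y) to itself — nothing new

The FOLLOW sets referred to above (computed the same way, to a fixed point):
  FOLLOW(A) = { $ }
  FOLLOW(B) = { $, ';' }

Taking the union: FOLLOW(Y) = { $, ';' }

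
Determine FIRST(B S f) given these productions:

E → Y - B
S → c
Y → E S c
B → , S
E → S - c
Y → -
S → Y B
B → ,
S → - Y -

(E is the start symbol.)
{ ',' }

FIRST sets of the non-terminals involved (from the grammar, by fixed-point iteration):
  FIRST(B) = { ',' }

To compute FIRST(B S f), process the symbols left to right:
Symbol B is a non-terminal. Add FIRST(B) \ {ε} = { ',' }
B is not nullable (ε ∉ FIRST(B)), so stop here.
FIRST(B S f) = { ',' }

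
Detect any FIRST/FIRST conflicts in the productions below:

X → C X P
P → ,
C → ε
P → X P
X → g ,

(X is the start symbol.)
A FIRST/FIRST conflict occurs when two productions N → α and N → β for the same non-terminal have FIRST(α) ∩ FIRST(β) ≠ ∅ (with ε ∈ FIRST of a nullable right-hand side, so two nullable alternatives also conflict).

FIRST sets of the non-terminals at (or reachable through a nullable prefix from) the front of some alternative:
  FIRST(C) = { ε }
  FIRST(X) = { 'g' }

Productions for X:
  X → C X P: FIRST = { 'g' }
  X → g ,: FIRST = { 'g' }
Productions for P:
  P → ,: FIRST = { ',' }
  P → X P: FIRST = { 'g' }
C has only one production, so no FIRST/FIRST conflict is possible there.

Conflict for X: X → C X P and X → g ,
  Overlap: { 'g' }

Answer: Yes. X → C X P / X → g ',' on { 'g' }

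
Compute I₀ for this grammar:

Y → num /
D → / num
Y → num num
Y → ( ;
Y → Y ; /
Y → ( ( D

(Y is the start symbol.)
{ [Y → . ( ( D], [Y → . ( ;], [Y → . Y ; /], [Y → . num /], [Y → . num num], [Y' → . Y] }

First, augment the grammar with Y' → Y
I₀ = CLOSURE({ [Y' → . Y] }):
  [Y' → . Y] has the dot before Y: add [Y → . num /], [Y → . num num], [Y → . ( ;], [Y → . Y ; /], [Y → . ( ( D]
No further items can be added.

I₀ = { [Y → . ( ( D], [Y → . ( ;], [Y → . Y ; /], [Y → . num /], [Y → . num num], [Y' → . Y] }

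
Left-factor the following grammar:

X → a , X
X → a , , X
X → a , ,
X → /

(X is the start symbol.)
X → a , X'
X' → X
X' → , X''
X'' → X
X'' → ε
X → /

Left-factoring transforms A → αβ₁ | αβ₂ into A → αA' and A' → β₁ | β₂
(α is the longest common prefix among the alternatives). Repeat until
no nonterminal has two alternatives with a common prefix.

Round 1: X has alternatives sharing prefix 'a ,'. Introduce X': X → a , X'
  Add: X' → X
  Add: X' → , X
  Add: X' → ,

Round 2: X' has alternatives sharing prefix ','. Introduce X'': X' → , X''
  Add: X'' → X
  Add: X'' → ε

No remaining common prefixes — done.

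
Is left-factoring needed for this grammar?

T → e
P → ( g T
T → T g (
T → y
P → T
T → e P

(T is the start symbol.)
Left-factoring is needed when two productions for the same non-terminal
share a common prefix on the right-hand side.

Productions for T:
  T → e
  T → T g (
  T → y
  T → e P
Productions for P:
  P → ( g T
  P → T

Found common prefix 'e' in productions for T

Answer: Yes, T has productions with common prefix 'e'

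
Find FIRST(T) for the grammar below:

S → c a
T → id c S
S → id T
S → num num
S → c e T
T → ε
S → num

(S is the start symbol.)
To compute FIRST(T), examine every production with T on the left-hand side, reading each right-hand side left to right until a non-nullable symbol is reached.

From T → id c S:
  - id is a terminal: add 'id' and stop
From T → ε:
  - ε-production, so ε ∈ FIRST(T)

Collecting: FIRST(T) = { 'id', ε }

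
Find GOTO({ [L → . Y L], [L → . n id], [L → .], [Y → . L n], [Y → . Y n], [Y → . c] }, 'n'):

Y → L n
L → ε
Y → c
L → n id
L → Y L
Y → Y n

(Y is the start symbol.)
{ [L → n . id] }

GOTO(I, 'n') = CLOSURE({ [A → αX.β] : [A → α.Xβ] ∈ I, X = 'n' })

Items with dot before 'n', with the dot advanced:
  [L → . n id] → [L → n . id]
Closure adds nothing (no advanced item has the dot before a non-terminal).

GOTO = { [L → n . id] }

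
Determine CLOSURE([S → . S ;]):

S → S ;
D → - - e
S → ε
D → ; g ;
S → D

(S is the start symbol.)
To compute CLOSURE, for each item [A → α.Bβ] where B is a non-terminal, add [B → .γ] for all productions B → γ; repeat for the newly added items until nothing changes.

Start with: [S → . S ;]
  [S → . S ;] has the dot before S: add [S → .], [S → . D]
  [S → . D] has the dot before D: add [D → . - - e], [D → . ; g ;]
No further items can be added.

CLOSURE = { [D → . - - e], [D → . ; g ;], [S → . D], [S → . S ;], [S → .] }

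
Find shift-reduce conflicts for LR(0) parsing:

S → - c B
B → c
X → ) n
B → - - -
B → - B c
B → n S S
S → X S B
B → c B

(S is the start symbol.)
Yes — I8: [B → c .] vs [B → . - - -]; I16: [B → - - - .] vs [B → . - - -]

Augment with S' → S and build the canonical LR(0) collection (I0 = CLOSURE({[S' → . S]}), then GOTO on every symbol after a dot until no new states appear). It has 20 states:
  I0: { [S → . - c B], [S → . X S B], [S' → . S], [X → . ) n] }  — shift
  I1: { [X → ) . n] }  — shift
  I2: { [S → - . c B] }  — shift
  I3: { [S' → S .] }  — accept
  I4: { [S → . - c B], [S → . X S B], [S → X . S B], [X → . ) n] }  — shift
  I5: { [B → . - - -], [B → . - B c], [B → . c B], [B → . c], [B → . n S S], [S → X S . B] }  — shift
  I6: { [B → - . - -], [B → - . B c], [B → . - - -], [B → . - B c], [B → . c B], [B → . c], [B → . n S S] }  — shift
  I7: { [S → X S B .] }  — reduce
  I8: { [B → . - - -], [B → . - B c], [B → . c B], [B → . c], [B → . n S S], [B → c . B], [B → c .] }  — shift, reduce
  I9: { [B → n . S S], [S → . - c B], [S → . X S B], [X → . ) n] }  — shift
  I10: { [B → n S . S], [S → . - c B], [S → . X S B], [X → . ) n] }  — shift
  I11: { [B → n S S .] }  — reduce
  I12: { [B → c B .] }  — reduce
  I13: { [B → - - . -], [B → - . - -], [B → - . B c], [B → . - - -], [B → . - B c], [B → . c B], [B → . c], [B → . n S S] }  — shift
  I14: { [B → - B . c] }  — shift
  I15: { [B → - B c .] }  — reduce
  I16: { [B → - - - .], [B → - - . -], [B → - . - -], [B → - . B c], [B → . - - -], [B → . - B c], [B → . c B], [B → . c], [B → . n S S] }  — shift, reduce
  I17: { [B → . - - -], [B → . - B c], [B → . c B], [B → . c], [B → . n S S], [S → - c . B] }  — shift
  I18: { [S → - c B .] }  — reduce
  I19: { [X → ) n .] }  — reduce

I8 contains reduce item [B → c .] and shift items [B → . - - -], [B → . - B c], [B → . c], [B → . c B], [B → . n S S] — shift-reduce conflict.
I16 contains reduce item [B → - - - .] and shift items [B → . - - -], [B → - . - -], [B → - - . -], [B → . - B c], [B → . c], [B → . c B], [B → . n S S] — shift-reduce conflict.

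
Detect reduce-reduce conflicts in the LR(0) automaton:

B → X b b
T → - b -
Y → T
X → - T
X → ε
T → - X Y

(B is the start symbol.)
No reduce-reduce conflicts

A reduce-reduce conflict occurs when an LR(0) state has two complete items [A → α .] and [B → β .] — both call for a reduction, and with no lookahead the parser cannot choose between them.

Augment with B' → B and build the canonical LR(0) collection (I0 = CLOSURE({[B' → . B]}), then GOTO on every symbol after a dot until no new states appear). It has 13 states:
  I0: { [B → . X b b], [B' → . B], [X → . - T], [X → .] }  — shift, reduce
  I1: { [T → . - X Y], [T → . - b -], [X → - . T] }  — shift
  I2: { [B' → B .] }  — accept
  I3: { [B → X . b b] }  — shift
  I4: { [B → X b . b] }  — shift
  I5: { [B → X b b .] }  — reduce
  I6: { [T → - . X Y], [T → - . b -], [X → . - T], [X → .] }  — shift, reduce
  I7: { [X → - T .] }  — reduce
  I8: { [T → - X . Y], [T → . - X Y], [T → . - b -], [Y → . T] }  — shift
  I9: { [T → - b . -] }  — shift
  I10: { [T → - b - .] }  — reduce
  I11: { [Y → T .] }  — reduce
  I12: { [T → - X Y .] }  — reduce

No state contains more than one complete item.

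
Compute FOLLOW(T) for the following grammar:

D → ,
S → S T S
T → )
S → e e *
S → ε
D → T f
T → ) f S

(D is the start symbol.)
{ ')', 'e', 'f' }

To compute FOLLOW(T), find every occurrence of T on a right-hand side N → α T β: add FIRST(β) \ {ε}, and if β is empty or nullable also add FOLLOW(N). Iterate to a fixed point.

In S → S T S: T is followed by S, add FIRST(S) \ {ε} = { ')', 'e' }
  S is nullable, so also add FOLLOW(S)
In D → T f: T is followed by f, add FIRST(f) \ {ε} = { 'f' }

The FOLLOW sets referred to above (computed the same way, to a fixed point):
  FOLLOW(S) = { ')', 'e', 'f' }

Taking the union: FOLLOW(T) = { ')', 'e', 'f' }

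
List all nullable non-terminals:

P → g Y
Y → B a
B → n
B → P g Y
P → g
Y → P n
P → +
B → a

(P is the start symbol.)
A non-terminal is nullable if it can derive ε (the empty string): either it has an ε-production, or it has a production whose right-hand side consists entirely of nullable non-terminals.

There are no ε-productions, so no non-terminal can derive ε.
No non-terminals are nullable.

Answer: None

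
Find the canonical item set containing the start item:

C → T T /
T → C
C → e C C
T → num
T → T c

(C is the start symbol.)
{ [C → . T T /], [C → . e C C], [C' → . C], [T → . C], [T → . T c], [T → . num] }

First, augment the grammar with C' → C
I₀ = CLOSURE({ [C' → . C] }):
  [C' → . C] has the dot before C: add [C → . T T /], [C → . e C C]
  [C → . T T /] has the dot before T: add [T → . C], [T → . num], [T → . T c]
No further items can be added.

I₀ = { [C → . T T /], [C → . e C C], [C' → . C], [T → . C], [T → . T c], [T → . num] }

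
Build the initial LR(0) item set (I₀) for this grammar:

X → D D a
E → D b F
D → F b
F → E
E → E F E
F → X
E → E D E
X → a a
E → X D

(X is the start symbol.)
{ [D → . F b], [E → . D b F], [E → . E D E], [E → . E F E], [E → . X D], [F → . E], [F → . X], [X → . D D a], [X → . a a], [X' → . X] }

First, augment the grammar with X' → X
I₀ = CLOSURE({ [X' → . X] }):
  [X' → . X] has the dot before X: add [X → . D D a], [X → . a a]
  [X → . D D a] has the dot before D: add [D → . F b]
  [D → . F b] has the dot before F: add [F → . E], [F → . X]
  [F → . E] has the dot before E: add [E → . D b F], [E → . E F E], [E → . E D E], [E → . X D]
No further items can be added.

I₀ = { [D → . F b], [E → . D b F], [E → . E D E], [E → . E F E], [E → . X D], [F → . E], [F → . X], [X → . D D a], [X → . a a], [X' → . X] }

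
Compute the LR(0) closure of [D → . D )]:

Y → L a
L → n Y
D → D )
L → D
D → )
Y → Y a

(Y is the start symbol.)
To compute CLOSURE, for each item [A → α.Bβ] where B is a non-terminal, add [B → .γ] for all productions B → γ; repeat for the newly added items until nothing changes.

Start with: [D → . D )]
  [D → . D )] has the dot before D: add [D → . )]
No further items can be added.

CLOSURE = { [D → . )], [D → . D )] }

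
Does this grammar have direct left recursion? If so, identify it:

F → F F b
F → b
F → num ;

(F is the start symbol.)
Direct left recursion occurs when N → N α for some non-terminal N (the right-hand side begins with the left-hand side itself).

F → F F b: LEFT RECURSIVE (starts with F)
F → b: starts with b
F → num ;: starts with num

The grammar has direct left recursion on: F.

Answer: Yes, F is left-recursive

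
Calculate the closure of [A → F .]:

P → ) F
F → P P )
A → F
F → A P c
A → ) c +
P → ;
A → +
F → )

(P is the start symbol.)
{ [A → F .] }

To compute CLOSURE, for each item [A → α.Bβ] where B is a non-terminal, add [B → .γ] for all productions B → γ; repeat for the newly added items until nothing changes.

Start with: [A → F .]
The dot is at the end, so nothing is added.

CLOSURE = { [A → F .] }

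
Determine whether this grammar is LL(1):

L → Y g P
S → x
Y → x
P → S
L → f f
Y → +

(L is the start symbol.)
A grammar is LL(1) if for each non-terminal N with multiple productions, the predict sets of those productions are pairwise disjoint, where PREDICT(N → α) = (FIRST(α) \ {ε}) ∪ (FOLLOW(N) if α ⇒* ε).

Relevant sets:
  FIRST(Y) = { '+', 'x' }

For L:
  PREDICT(L → Y g P) = { '+', 'x' }
  PREDICT(L → f f) = { 'f' }
For Y:
  PREDICT(Y → x) = { 'x' }
  PREDICT(Y → '+') = { '+' }
S, P have a single production, so nothing to check there.

All predict sets are disjoint. The grammar IS LL(1).

Answer: Yes, the grammar is LL(1).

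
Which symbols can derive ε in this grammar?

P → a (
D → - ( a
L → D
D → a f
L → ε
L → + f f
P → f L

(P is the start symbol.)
A non-terminal is nullable if it can derive ε (the empty string): either it has an ε-production, or it has a production whose right-hand side consists entirely of nullable non-terminals.

ε-productions: L → ε
So L is immediately nullable.
No further non-terminal can be added: every production for the remaining non-terminals contains a terminal or a non-nullable non-terminal.
Nullable = { 'L' }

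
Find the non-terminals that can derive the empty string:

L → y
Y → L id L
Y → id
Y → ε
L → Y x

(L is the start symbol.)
ε-productions: Y → ε
So Y is immediately nullable.
No further non-terminal can be added: every production for the remaining non-terminals contains a terminal or a non-nullable non-terminal.
Nullable = { 'Y' }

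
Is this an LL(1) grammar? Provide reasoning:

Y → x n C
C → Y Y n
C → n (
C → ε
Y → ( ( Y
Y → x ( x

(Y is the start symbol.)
No. Predict set conflict for Y: { 'x' }

A grammar is LL(1) if for each non-terminal N with multiple productions, the predict sets of those productions are pairwise disjoint, where PREDICT(N → α) = (FIRST(α) \ {ε}) ∪ (FOLLOW(N) if α ⇒* ε).

Relevant sets:
  FIRST(Y) = { '(', 'x' }
  FOLLOW(C) = { $, '(', 'n', 'x' }

For Y:
  PREDICT(Y → x n C) = { 'x' }
  PREDICT(Y → '(' '(' Y) = { '(' }
  PREDICT(Y → x '(' x) = { 'x' }
For C:
  PREDICT(C → Y Y n) = { '(', 'x' }
  PREDICT(C → n '(') = { 'n' }
  PREDICT(C → ε) = { $, '(', 'n', 'x' }

Conflict found: Predict set conflict for Y: { 'x' }
The grammar is NOT LL(1).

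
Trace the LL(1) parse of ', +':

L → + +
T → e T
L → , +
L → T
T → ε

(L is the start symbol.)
LL(1) parsing maintains a stack (initially the start symbol over $) and the input. At each step: if the stack top is a terminal, match it against the current input token; if it is a non-terminal N, replace it with the RHS of M[N, lookahead] (the unique production whose predict set contains the lookahead).

Stack is shown with the top on the left.

Stack  Input  Action
--------------------
L $    , + $  output L → , +
, + $  , + $  match ','
+ $    + $    match '+'
$      $      accept

The string is accepted.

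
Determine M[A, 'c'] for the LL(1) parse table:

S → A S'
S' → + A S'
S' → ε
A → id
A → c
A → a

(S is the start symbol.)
A → c

To find M[A, 'c'], we find productions for A where 'c' is in the predict set (PREDICT(N → α) = (FIRST(α) \ {ε}) ∪ (FOLLOW(N) if α ⇒* ε)).

A → id: PREDICT = { 'id' }
A → c: PREDICT = { 'c' }
  'c' is in predict set, so this production goes in M[A, 'c']
A → a: PREDICT = { 'a' }

M[A, 'c'] = A → c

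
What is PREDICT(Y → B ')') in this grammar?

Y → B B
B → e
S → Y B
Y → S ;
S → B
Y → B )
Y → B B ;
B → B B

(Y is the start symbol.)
PREDICT(Y → B ')') = (FIRST(RHS) \ {ε}) ∪ (FOLLOW(Y) if ε ∈ FIRST(RHS), i.e. RHS ⇒* ε)
FIRST(B) = { 'e' }
FIRST(B ')') = { 'e' }
ε ∉ FIRST(B ')'), so FOLLOW(Y) is not added.
PREDICT(Y → B ')') = { 'e' }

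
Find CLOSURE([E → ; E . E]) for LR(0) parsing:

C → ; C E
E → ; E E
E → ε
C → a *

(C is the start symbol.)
To compute CLOSURE, for each item [A → α.Bβ] where B is a non-terminal, add [B → .γ] for all productions B → γ; repeat for the newly added items until nothing changes.

Start with: [E → ; E . E]
  [E → ; E . E] has the dot before E: add [E → . ; E E], [E → .]
No further items can be added.

CLOSURE = { [E → . ; E E], [E → .], [E → ; E . E] }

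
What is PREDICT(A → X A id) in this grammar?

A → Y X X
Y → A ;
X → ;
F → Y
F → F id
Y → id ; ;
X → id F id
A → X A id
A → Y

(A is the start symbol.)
PREDICT(A → X A id) = (FIRST(RHS) \ {ε}) ∪ (FOLLOW(A) if ε ∈ FIRST(RHS), i.e. RHS ⇒* ε)
FIRST(X) = { ';', 'id' }
FIRST(X A id) = { ';', 'id' }
ε ∉ FIRST(X A id), so FOLLOW(A) is not added.
PREDICT(A → X A id) = { ';', 'id' }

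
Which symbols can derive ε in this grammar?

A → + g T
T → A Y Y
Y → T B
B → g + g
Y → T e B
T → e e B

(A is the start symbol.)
A non-terminal is nullable if it can derive ε (the empty string): either it has an ε-production, or it has a production whose right-hand side consists entirely of nullable non-terminals.

There are no ε-productions, so no non-terminal can derive ε.
No non-terminals are nullable.

Answer: None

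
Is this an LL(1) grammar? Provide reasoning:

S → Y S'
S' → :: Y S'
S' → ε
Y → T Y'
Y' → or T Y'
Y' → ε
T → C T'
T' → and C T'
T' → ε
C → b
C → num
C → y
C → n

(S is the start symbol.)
Relevant sets:
  FOLLOW(S') = { $ }
  FOLLOW(Y') = { $, '::' }
  FOLLOW(T') = { $, '::', 'or' }

For S':
  PREDICT(S' → :: Y S') = { '::' }
  PREDICT(S' → ε) = { $ }
For Y':
  PREDICT(Y' → or T Y') = { 'or' }
  PREDICT(Y' → ε) = { $, '::' }
For T':
  PREDICT(T' → and C T') = { 'and' }
  PREDICT(T' → ε) = { $, '::', 'or' }
For C:
  PREDICT(C → b) = { 'b' }
  PREDICT(C → num) = { 'num' }
  PREDICT(C → y) = { 'y' }
  PREDICT(C → n) = { 'n' }
S, Y, T have a single production, so nothing to check there.

All predict sets are disjoint. The grammar IS LL(1).

Answer: Yes, the grammar is LL(1).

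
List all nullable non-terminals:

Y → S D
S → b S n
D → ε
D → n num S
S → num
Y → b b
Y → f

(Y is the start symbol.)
A non-terminal is nullable if it can derive ε (the empty string): either it has an ε-production, or it has a production whose right-hand side consists entirely of nullable non-terminals.

ε-productions: D → ε
So D is immediately nullable.
No further non-terminal can be added: every production for the remaining non-terminals contains a terminal or a non-nullable non-terminal.
Nullable = { 'D' }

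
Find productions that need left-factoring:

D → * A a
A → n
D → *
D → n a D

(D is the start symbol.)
Yes, D has productions with common prefix '*'

Left-factoring is needed when two productions for the same non-terminal
share a common prefix on the right-hand side.

Productions for D:
  D → * A a
  D → *
  D → n a D

Found common prefix '*' in productions for D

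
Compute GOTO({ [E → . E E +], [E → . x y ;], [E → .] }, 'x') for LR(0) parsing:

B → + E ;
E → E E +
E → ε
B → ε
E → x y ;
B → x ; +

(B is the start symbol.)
GOTO(I, 'x') = CLOSURE({ [A → αX.β] : [A → α.Xβ] ∈ I, X = 'x' })

Items with dot before 'x', with the dot advanced:
  [E → . x y ;] → [E → x . y ;]
Closure adds nothing (no advanced item has the dot before a non-terminal).

GOTO = { [E → x . y ;] }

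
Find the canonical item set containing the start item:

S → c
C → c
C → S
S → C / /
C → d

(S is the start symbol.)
First, augment the grammar with S' → S
I₀ = CLOSURE({ [S' → . S] }):
  [S' → . S] has the dot before S: add [S → . c], [S → . C / /]
  [S → . C / /] has the dot before C: add [C → . c], [C → . S], [C → . d]
No further items can be added.

I₀ = { [C → . S], [C → . c], [C → . d], [S → . C / /], [S → . c], [S' → . S] }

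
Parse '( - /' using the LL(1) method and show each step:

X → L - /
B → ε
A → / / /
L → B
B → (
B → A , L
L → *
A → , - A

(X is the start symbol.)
Stack is shown with the top on the left.

Stack    Input    Action
------------------------
X $      ( - / $  output X → L - /
L - / $  ( - / $  output L → B
B - / $  ( - / $  output B → (
( - / $  ( - / $  match '('
- / $    - / $    match '-'
/ $      / $      match '/'
$        $        accept

The string is accepted.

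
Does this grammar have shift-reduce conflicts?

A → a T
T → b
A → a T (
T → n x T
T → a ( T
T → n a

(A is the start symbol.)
Yes — I3: [A → a T .] vs [A → a T . (]

A shift-reduce conflict occurs when an LR(0) state has both:
  - a complete (reduce) item [A → α .] (dot at the end), and
  - a shift item [B → β . c γ] (dot before a terminal).

Augment with A' → A and build the canonical LR(0) collection (I0 = CLOSURE({[A' → . A]}), then GOTO on every symbol after a dot until no new states appear). It has 13 states:
  I0: { [A → . a T (], [A → . a T], [A' → . A] }  — shift
  I1: { [A' → A .] }  — accept
  I2: { [A → a . T (], [A → a . T], [T → . a ( T], [T → . b], [T → . n a], [T → . n x T] }  — shift
  I3: { [A → a T . (], [A → a T .] }  — shift, reduce
  I4: { [T → a . ( T] }  — shift
  I5: { [T → b .] }  — reduce
  I6: { [T → n . a], [T → n . x T] }  — shift
  I7: { [T → n a .] }  — reduce
  I8: { [T → . a ( T], [T → . b], [T → . n a], [T → . n x T], [T → n x . T] }  — shift
  I9: { [T → n x T .] }  — reduce
  I10: { [T → . a ( T], [T → . b], [T → . n a], [T → . n x T], [T → a ( . T] }  — shift
  I11: { [T → a ( T .] }  — reduce
  I12: { [A → a T ( .] }  — reduce

I3 contains reduce item [A → a T .] and shift item [A → a T . (] — shift-reduce conflict.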